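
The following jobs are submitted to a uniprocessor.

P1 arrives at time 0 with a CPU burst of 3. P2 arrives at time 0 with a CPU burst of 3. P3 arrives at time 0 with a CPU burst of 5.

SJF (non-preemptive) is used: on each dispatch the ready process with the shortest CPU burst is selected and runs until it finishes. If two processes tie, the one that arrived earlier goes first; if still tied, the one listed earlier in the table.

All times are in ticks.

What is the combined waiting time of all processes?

9

Schedule: | P1 0-3 | P2 3-6 | P3 6-11 |
Completion: P1=3  P2=6  P3=11
Turnaround (C−A): P1=3  P2=6  P3=11
Waiting = turnaround − burst: P1=0, P2=3, P3=6
Total waiting = 0 + 3 + 6 = 9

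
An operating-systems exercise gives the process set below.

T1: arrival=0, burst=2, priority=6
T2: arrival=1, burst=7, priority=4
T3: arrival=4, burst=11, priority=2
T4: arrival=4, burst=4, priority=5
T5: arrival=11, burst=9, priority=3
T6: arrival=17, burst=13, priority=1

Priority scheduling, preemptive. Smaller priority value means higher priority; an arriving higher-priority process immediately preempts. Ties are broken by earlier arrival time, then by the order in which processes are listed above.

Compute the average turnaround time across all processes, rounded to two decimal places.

Schedule: | T1 0-1 | T2 1-4 | T3 4-15 | T5 15-17 | T6 17-30 | T5 30-37 | T2 37-41 | T4 41-45 | T1 45-46 |
Completion: T1=46  T2=41  T3=15  T4=45  T5=37  T6=30
Turnaround times: T1=46, T2=40, T3=11, T4=41, T5=26, T6=13
Average turnaround = (46+40+11+41+26+13) / 6 = 177/6 = 29.50

29.50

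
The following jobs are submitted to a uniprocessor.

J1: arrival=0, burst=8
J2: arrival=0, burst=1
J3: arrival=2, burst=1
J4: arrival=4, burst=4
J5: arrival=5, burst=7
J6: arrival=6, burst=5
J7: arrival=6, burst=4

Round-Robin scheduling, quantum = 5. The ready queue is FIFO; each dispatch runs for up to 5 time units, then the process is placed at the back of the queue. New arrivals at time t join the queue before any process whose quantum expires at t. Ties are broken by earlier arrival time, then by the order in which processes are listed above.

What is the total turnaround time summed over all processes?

102

Timeline: | J1 0-5 | J2 5-6 | J3 6-7 | J4 7-11 | J5 11-16 | J1 16-19 | J6 19-24 | J7 24-28 | J5 28-30 |
Completion: J1=19  J2=6  J3=7  J4=11  J5=30  J6=24  J7=28
Turnaround = completion − arrival: J1=19, J2=6, J3=5, J4=7, J5=25, J6=18, J7=22
Total turnaround = 19 + 6 + 5 + 7 + 25 + 18 + 22 = 102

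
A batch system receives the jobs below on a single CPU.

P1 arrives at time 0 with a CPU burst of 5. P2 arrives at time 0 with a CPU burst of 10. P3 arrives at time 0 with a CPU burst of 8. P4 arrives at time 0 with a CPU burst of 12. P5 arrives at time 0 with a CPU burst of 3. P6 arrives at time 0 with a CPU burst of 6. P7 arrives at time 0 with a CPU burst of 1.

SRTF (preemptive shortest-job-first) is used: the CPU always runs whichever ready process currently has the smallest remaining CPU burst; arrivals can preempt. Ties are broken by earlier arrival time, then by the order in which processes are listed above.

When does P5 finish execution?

Gantt: | P7 0-1 | P5 1-4 | P1 4-9 | P6 9-15 | P3 15-23 | P2 23-33 | P4 33-45 |
Completion: P1=9  P2=33  P3=23  P4=45  P5=4  P6=15  P7=1
Turnaround (C−A): P1=9  P2=33  P3=23  P4=45  P5=4  P6=15  P7=1

4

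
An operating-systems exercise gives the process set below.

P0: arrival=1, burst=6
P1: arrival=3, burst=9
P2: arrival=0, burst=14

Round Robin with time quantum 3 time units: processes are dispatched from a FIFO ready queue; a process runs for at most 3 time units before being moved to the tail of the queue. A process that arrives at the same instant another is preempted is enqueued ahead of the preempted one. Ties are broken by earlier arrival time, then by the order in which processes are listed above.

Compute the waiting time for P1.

Gantt: | P2 0-3 | P0 3-6 | P1 6-9 | P2 9-12 | P0 12-15 | P1 15-18 | P2 18-21 | P1 21-24 | P2 24-29 |
Completion: P0=15  P1=24  P2=29
Waiting(P1) = turnaround − burst = 21 − 9 = 12

12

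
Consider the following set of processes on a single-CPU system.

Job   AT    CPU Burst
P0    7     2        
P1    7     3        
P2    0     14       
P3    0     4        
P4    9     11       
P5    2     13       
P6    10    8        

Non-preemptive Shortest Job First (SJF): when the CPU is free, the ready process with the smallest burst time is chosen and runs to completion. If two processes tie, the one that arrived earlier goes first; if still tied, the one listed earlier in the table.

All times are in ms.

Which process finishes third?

P0

Gantt: | P3 0-4 | P5 4-17 | P0 17-19 | P1 19-22 | P6 22-30 | P4 30-41 | P2 41-55 |
Completion: P0=19  P1=22  P2=55  P3=4  P4=41  P5=17  P6=30
Turnaround (C−A): P0=12  P1=15  P2=55  P3=4  P4=32  P5=15  P6=20
Finish order: P3 → P5 → P0 → P1 → P6 → P4 → P2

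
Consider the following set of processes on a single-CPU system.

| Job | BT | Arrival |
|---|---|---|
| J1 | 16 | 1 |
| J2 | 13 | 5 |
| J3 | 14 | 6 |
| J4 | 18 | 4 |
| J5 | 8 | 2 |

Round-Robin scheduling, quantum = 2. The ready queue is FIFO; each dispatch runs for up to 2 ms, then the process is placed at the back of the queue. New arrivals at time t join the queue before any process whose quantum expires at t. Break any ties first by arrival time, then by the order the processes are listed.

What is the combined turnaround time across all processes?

276

Gantt: | idle 0-1 | J1 1-3 | J5 3-5 | J1 5-7 | J4 7-9 | J2 9-11 | J5 11-13 | J3 13-15 | J1 15-17 | J4 17-19 | J2 19-21 | J5 21-23 | J3 23-25 | J1 25-27 | J4 27-29 | J2 29-31 | J5 31-33 | J3 33-35 | J1 35-37 | J4 37-39 | J2 39-41 | J3 41-43 | J1 43-45 | J4 45-47 | J2 47-49 | J3 49-51 | J1 51-53 | J4 53-55 | J2 55-57 | J3 57-59 | J1 59-61 | J4 61-63 | J2 63-64 | J3 64-66 | J4 66-70 |
Completion: J1=61  J2=64  J3=66  J4=70  J5=33
Turnaround (C−A): J1=60  J2=59  J3=60  J4=66  J5=31
Turnaround = completion − arrival: J1=60, J2=59, J3=60, J4=66, J5=31
Total turnaround = 60 + 59 + 60 + 66 + 31 = 276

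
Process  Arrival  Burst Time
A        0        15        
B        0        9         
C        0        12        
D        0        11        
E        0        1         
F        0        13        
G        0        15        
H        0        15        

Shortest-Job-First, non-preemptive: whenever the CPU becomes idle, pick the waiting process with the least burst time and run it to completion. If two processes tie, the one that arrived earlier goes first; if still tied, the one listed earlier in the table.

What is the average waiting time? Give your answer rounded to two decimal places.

Schedule: | E 0-1 | B 1-10 | D 10-21 | C 21-33 | F 33-46 | A 46-61 | G 61-76 | H 76-91 |
Completion: A=61  B=10  C=33  D=21  E=1  F=46  G=76  H=91
Waiting times: A=46, B=1, C=21, D=10, E=0, F=33, G=61, H=76
Average waiting = (46+1+21+10+0+33+61+76) / 8 = 248/8 = 31.00

31.00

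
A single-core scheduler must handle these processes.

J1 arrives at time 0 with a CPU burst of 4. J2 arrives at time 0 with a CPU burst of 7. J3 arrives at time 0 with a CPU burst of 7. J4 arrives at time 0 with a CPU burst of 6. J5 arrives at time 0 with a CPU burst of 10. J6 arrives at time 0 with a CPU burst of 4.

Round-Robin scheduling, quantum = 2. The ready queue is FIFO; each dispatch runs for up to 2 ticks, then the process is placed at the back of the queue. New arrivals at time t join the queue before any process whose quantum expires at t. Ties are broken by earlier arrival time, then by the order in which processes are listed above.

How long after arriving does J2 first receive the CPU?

Schedule: | J1 0-2 | J2 2-4 | J3 4-6 | J4 6-8 | J5 8-10 | J6 10-12 | J1 12-14 | J2 14-16 | J3 16-18 | J4 18-20 | J5 20-22 | J6 22-24 | J2 24-26 | J3 26-28 | J4 28-30 | J5 30-32 | J2 32-33 | J3 33-34 | J5 34-38 |
Completion: J1=14  J2=33  J3=34  J4=30  J5=38  J6=24
Turnaround (C−A): J1=14  J2=33  J3=34  J4=30  J5=38  J6=24
Response(J2) = first start − arrival = 2 − 0 = 2

2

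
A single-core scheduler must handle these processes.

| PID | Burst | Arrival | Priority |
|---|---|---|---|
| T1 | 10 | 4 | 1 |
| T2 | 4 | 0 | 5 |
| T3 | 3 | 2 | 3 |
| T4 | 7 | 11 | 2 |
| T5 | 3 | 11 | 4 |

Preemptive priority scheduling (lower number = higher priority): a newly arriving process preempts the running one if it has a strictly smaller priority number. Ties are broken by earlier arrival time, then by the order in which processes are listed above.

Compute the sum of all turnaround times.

81

Schedule: | T2 0-2 | T3 2-4 | T1 4-14 | T4 14-21 | T3 21-22 | T5 22-25 | T2 25-27 |
Completion: T1=14  T2=27  T3=22  T4=21  T5=25
Turnaround = completion − arrival: T1=10, T2=27, T3=20, T4=10, T5=14
Total turnaround = 10 + 27 + 20 + 10 + 14 = 81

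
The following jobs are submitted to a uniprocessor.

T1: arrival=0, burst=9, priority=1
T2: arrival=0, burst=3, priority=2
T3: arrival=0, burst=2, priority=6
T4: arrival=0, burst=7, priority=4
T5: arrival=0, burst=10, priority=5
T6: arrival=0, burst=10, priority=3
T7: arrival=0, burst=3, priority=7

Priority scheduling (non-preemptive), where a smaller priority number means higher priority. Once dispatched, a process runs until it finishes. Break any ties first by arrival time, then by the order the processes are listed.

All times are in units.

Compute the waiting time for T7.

Gantt: | T1 0-9 | T2 9-12 | T6 12-22 | T4 22-29 | T5 29-39 | T3 39-41 | T7 41-44 |
Completion: T1=9  T2=12  T3=41  T4=29  T5=39  T6=22  T7=44
Turnaround (C−A): T1=9  T2=12  T3=41  T4=29  T5=39  T6=22  T7=44
Waiting(T7) = turnaround − burst = 44 − 3 = 41

41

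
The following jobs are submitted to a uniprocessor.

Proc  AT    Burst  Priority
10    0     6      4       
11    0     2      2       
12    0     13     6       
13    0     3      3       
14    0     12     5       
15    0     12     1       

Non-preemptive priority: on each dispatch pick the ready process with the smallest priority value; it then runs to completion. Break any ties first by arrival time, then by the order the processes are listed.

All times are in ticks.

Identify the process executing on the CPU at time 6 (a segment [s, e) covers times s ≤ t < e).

15

Gantt: | 15 0-12 | 11 12-14 | 13 14-17 | 10 17-23 | 14 23-35 | 12 35-48 |
Completion: 10=23  11=14  12=48  13=17  14=35  15=12
Turnaround (C−A): 10=23  11=14  12=48  13=17  14=35  15=12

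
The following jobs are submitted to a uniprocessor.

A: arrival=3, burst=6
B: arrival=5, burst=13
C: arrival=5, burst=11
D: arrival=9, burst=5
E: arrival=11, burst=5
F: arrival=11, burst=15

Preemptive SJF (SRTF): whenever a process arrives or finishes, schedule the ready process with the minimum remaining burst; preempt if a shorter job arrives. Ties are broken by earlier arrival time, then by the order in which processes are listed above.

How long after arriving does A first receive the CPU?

Timeline: | idle 0-3 | A 3-9 | D 9-14 | E 14-19 | C 19-30 | B 30-43 | F 43-58 |
Completion: A=9  B=43  C=30  D=14  E=19  F=58
Response(A) = first start − arrival = 3 − 3 = 0

0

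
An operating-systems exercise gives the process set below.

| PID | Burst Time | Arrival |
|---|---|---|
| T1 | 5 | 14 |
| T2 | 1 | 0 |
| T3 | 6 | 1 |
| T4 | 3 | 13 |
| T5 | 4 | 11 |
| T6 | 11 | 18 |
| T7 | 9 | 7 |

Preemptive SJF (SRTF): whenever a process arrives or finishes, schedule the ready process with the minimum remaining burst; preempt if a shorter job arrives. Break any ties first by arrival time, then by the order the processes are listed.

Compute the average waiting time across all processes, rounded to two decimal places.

Schedule: | T2 0-1 | T3 1-7 | T7 7-11 | T5 11-15 | T4 15-18 | T7 18-23 | T1 23-28 | T6 28-39 |
Completion: T1=28  T2=1  T3=7  T4=18  T5=15  T6=39  T7=23
Waiting times: T1=9, T2=0, T3=0, T4=2, T5=0, T6=10, T7=7
Average waiting = (9+0+0+2+0+10+7) / 7 = 28/7 = 4.00

4.00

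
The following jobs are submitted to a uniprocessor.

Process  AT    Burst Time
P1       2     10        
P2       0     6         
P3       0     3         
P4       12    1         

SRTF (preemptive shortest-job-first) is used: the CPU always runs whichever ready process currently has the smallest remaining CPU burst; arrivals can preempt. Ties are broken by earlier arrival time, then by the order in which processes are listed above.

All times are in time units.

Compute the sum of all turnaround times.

Gantt: | P3 0-3 | P2 3-9 | P1 9-12 | P4 12-13 | P1 13-20 |
Completion: P1=20  P2=9  P3=3  P4=13
Turnaround (C−A): P1=18  P2=9  P3=3  P4=1
Turnaround = completion − arrival: P1=18, P2=9, P3=3, P4=1
Total turnaround = 18 + 9 + 3 + 1 = 31

31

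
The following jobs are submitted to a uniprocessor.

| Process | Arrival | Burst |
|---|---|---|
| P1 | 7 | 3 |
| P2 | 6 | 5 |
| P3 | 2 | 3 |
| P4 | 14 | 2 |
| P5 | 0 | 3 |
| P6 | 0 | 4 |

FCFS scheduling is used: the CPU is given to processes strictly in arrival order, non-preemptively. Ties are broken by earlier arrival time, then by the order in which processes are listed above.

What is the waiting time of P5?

0

Gantt: | P5 0-3 | P6 3-7 | P3 7-10 | P2 10-15 | P1 15-18 | P4 18-20 |
Completion: P1=18  P2=15  P3=10  P4=20  P5=3  P6=7
Waiting(P5) = turnaround − burst = 3 − 3 = 0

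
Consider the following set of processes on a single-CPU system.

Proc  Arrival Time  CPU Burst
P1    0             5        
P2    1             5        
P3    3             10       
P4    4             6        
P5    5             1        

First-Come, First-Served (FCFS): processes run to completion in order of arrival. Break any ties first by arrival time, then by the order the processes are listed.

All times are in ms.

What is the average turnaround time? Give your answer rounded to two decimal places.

15.00

Timeline: | P1 0-5 | P2 5-10 | P3 10-20 | P4 20-26 | P5 26-27 |
Completion: P1=5  P2=10  P3=20  P4=26  P5=27
Turnaround times: P1=5, P2=9, P3=17, P4=22, P5=22
Average turnaround = (5+9+17+22+22) / 5 = 75/5 = 15.00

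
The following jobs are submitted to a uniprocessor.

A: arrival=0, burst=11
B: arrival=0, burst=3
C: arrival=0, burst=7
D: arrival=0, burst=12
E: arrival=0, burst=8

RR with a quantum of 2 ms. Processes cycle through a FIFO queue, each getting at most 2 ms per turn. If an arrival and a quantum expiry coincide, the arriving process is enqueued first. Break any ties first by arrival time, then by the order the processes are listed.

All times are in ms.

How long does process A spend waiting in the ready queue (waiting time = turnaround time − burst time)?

28

Gantt: | A 0-2 | B 2-4 | C 4-6 | D 6-8 | E 8-10 | A 10-12 | B 12-13 | C 13-15 | D 15-17 | E 17-19 | A 19-21 | C 21-23 | D 23-25 | E 25-27 | A 27-29 | C 29-30 | D 30-32 | E 32-34 | A 34-36 | D 36-38 | A 38-39 | D 39-41 |
Completion: A=39  B=13  C=30  D=41  E=34
Waiting(A) = turnaround − burst = 39 − 11 = 28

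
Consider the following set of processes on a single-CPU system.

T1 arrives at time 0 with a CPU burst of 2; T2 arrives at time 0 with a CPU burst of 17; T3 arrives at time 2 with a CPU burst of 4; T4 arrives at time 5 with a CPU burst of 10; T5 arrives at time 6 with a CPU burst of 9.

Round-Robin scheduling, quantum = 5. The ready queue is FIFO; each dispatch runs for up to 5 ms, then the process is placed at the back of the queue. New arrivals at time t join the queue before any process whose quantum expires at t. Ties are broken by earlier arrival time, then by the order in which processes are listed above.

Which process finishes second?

Timeline: | T1 0-2 | T2 2-7 | T3 7-11 | T4 11-16 | T5 16-21 | T2 21-26 | T4 26-31 | T5 31-35 | T2 35-42 |
Completion: T1=2  T2=42  T3=11  T4=31  T5=35
Finish order: T1 → T3 → T4 → T5 → T2

T3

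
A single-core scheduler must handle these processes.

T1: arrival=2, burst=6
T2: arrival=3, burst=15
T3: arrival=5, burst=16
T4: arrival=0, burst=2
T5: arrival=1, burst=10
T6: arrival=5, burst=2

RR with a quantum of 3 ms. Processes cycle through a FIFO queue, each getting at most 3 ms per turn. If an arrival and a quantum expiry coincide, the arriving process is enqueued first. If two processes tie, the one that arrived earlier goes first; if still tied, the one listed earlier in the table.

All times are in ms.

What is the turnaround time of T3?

Timeline: | T4 0-2 | T5 2-5 | T1 5-8 | T2 8-11 | T3 11-14 | T6 14-16 | T5 16-19 | T1 19-22 | T2 22-25 | T3 25-28 | T5 28-31 | T2 31-34 | T3 34-37 | T5 37-38 | T2 38-41 | T3 41-44 | T2 44-47 | T3 47-51 |
Completion: T1=22  T2=47  T3=51  T4=2  T5=38  T6=16
Turnaround(T3) = completion − arrival = 51 − 5 = 46

46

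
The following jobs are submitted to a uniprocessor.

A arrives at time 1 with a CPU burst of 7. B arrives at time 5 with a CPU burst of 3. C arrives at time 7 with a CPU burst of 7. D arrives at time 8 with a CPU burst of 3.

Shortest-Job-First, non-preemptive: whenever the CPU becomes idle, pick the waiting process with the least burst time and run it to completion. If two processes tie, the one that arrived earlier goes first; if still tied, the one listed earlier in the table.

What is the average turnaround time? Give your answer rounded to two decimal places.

Gantt: | idle 0-1 | A 1-8 | B 8-11 | D 11-14 | C 14-21 |
Completion: A=8  B=11  C=21  D=14
Turnaround times: A=7, B=6, C=14, D=6
Average turnaround = (7+6+14+6) / 4 = 33/4 = 8.25

8.25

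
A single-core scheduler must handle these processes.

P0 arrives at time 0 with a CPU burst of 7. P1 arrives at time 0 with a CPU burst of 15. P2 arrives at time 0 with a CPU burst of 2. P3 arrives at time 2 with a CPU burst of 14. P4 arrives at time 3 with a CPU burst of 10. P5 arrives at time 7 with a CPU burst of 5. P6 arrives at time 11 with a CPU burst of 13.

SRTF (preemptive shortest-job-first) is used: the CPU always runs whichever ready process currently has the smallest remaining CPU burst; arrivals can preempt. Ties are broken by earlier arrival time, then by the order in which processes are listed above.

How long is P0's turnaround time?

9

Timeline: | P2 0-2 | P0 2-9 | P5 9-14 | P4 14-24 | P6 24-37 | P3 37-51 | P1 51-66 |
Completion: P0=9  P1=66  P2=2  P3=51  P4=24  P5=14  P6=37
Turnaround (C−A): P0=9  P1=66  P2=2  P3=49  P4=21  P5=7  P6=26
Turnaround(P0) = completion − arrival = 9 − 0 = 9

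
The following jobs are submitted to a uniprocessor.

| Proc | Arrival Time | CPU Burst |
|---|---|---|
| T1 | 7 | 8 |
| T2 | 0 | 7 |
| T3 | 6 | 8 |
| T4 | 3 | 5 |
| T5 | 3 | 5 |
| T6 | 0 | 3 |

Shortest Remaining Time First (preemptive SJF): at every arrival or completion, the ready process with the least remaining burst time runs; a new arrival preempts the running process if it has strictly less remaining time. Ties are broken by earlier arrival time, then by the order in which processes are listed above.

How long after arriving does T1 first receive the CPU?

Schedule: | T6 0-3 | T4 3-8 | T5 8-13 | T2 13-20 | T3 20-28 | T1 28-36 |
Completion: T1=36  T2=20  T3=28  T4=8  T5=13  T6=3
Turnaround (C−A): T1=29  T2=20  T3=22  T4=5  T5=10  T6=3
Response(T1) = first start − arrival = 28 − 7 = 21

21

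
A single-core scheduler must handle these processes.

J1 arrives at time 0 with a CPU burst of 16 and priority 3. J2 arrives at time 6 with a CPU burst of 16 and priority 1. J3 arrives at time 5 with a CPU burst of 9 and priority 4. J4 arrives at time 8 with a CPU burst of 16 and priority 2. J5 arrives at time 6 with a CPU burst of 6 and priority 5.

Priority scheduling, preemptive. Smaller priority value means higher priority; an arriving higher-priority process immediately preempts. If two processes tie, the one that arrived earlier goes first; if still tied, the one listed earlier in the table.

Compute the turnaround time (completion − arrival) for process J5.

Timeline: | J1 0-6 | J2 6-22 | J4 22-38 | J1 38-48 | J3 48-57 | J5 57-63 |
Completion: J1=48  J2=22  J3=57  J4=38  J5=63
Turnaround (C−A): J1=48  J2=16  J3=52  J4=30  J5=57
Turnaround(J5) = completion − arrival = 63 − 6 = 57

57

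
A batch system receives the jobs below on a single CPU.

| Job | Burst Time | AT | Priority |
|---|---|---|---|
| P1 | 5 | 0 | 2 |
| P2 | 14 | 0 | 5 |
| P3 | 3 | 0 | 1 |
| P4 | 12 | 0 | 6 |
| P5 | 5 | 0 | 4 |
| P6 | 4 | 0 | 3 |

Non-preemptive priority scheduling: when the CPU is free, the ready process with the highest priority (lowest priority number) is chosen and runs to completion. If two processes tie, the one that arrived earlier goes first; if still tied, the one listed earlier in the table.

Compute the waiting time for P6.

Schedule: | P3 0-3 | P1 3-8 | P6 8-12 | P5 12-17 | P2 17-31 | P4 31-43 |
Completion: P1=8  P2=31  P3=3  P4=43  P5=17  P6=12
Turnaround (C−A): P1=8  P2=31  P3=3  P4=43  P5=17  P6=12
Waiting(P6) = turnaround − burst = 12 − 4 = 8

8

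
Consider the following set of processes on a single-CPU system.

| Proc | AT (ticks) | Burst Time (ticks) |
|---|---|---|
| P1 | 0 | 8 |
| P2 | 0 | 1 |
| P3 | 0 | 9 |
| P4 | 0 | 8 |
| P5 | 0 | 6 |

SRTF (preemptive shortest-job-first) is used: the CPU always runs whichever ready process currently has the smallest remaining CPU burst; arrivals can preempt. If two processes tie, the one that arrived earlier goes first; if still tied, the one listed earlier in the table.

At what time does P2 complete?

Gantt: | P2 0-1 | P5 1-7 | P1 7-15 | P4 15-23 | P3 23-32 |
Completion: P1=15  P2=1  P3=32  P4=23  P5=7
Turnaround (C−A): P1=15  P2=1  P3=32  P4=23  P5=7

1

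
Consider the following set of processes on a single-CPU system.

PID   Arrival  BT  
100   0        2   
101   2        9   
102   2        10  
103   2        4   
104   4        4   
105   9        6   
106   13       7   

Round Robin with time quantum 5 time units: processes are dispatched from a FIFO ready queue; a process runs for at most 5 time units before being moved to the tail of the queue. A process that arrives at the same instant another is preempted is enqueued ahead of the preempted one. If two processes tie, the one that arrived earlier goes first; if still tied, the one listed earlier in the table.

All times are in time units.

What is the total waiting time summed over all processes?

Gantt: | 100 0-2 | 101 2-7 | 102 7-12 | 103 12-16 | 104 16-20 | 101 20-24 | 105 24-29 | 102 29-34 | 106 34-39 | 105 39-40 | 106 40-42 |
Completion: 100=2  101=24  102=34  103=16  104=20  105=40  106=42
Waiting = turnaround − burst: 100=0, 101=13, 102=22, 103=10, 104=12, 105=25, 106=22
Total waiting = 0 + 13 + 22 + 10 + 12 + 25 + 22 = 104

104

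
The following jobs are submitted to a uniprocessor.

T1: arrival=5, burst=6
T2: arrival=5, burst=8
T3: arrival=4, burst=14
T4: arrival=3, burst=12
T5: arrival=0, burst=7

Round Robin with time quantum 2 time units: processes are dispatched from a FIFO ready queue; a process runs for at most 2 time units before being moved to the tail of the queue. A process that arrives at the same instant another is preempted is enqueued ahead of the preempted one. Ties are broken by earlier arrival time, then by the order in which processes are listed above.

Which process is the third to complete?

Timeline: | T5 0-4 | T4 4-6 | T3 6-8 | T5 8-10 | T1 10-12 | T2 12-14 | T4 14-16 | T3 16-18 | T5 18-19 | T1 19-21 | T2 21-23 | T4 23-25 | T3 25-27 | T1 27-29 | T2 29-31 | T4 31-33 | T3 33-35 | T2 35-37 | T4 37-39 | T3 39-41 | T4 41-43 | T3 43-47 |
Completion: T1=29  T2=37  T3=47  T4=43  T5=19
Turnaround (C−A): T1=24  T2=32  T3=43  T4=40  T5=19
Finish order: T5 → T1 → T2 → T4 → T3

T2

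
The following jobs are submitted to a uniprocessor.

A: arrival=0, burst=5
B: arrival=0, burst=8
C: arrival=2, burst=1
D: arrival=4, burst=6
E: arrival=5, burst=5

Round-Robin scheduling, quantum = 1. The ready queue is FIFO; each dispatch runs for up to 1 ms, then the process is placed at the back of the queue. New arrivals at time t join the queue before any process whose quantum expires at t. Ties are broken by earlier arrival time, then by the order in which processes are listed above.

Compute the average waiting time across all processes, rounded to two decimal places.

Timeline: | A 0-1 | B 1-2 | A 2-3 | C 3-4 | B 4-5 | A 5-6 | D 6-7 | E 7-8 | B 8-9 | A 9-10 | D 10-11 | E 11-12 | B 12-13 | A 13-14 | D 14-15 | E 15-16 | B 16-17 | D 17-18 | E 18-19 | B 19-20 | D 20-21 | E 21-22 | B 22-23 | D 23-24 | B 24-25 |
Completion: A=14  B=25  C=4  D=24  E=22
Waiting times: A=9, B=17, C=1, D=14, E=12
Average waiting = (9+17+1+14+12) / 5 = 53/5 = 10.60

10.60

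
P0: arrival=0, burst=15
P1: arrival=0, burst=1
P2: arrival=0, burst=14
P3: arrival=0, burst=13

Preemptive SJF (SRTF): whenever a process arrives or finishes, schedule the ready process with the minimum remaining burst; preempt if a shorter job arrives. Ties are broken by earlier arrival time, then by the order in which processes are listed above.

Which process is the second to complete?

P3

Timeline: | P1 0-1 | P3 1-14 | P2 14-28 | P0 28-43 |
Completion: P0=43  P1=1  P2=28  P3=14
Finish order: P1 → P3 → P2 → P0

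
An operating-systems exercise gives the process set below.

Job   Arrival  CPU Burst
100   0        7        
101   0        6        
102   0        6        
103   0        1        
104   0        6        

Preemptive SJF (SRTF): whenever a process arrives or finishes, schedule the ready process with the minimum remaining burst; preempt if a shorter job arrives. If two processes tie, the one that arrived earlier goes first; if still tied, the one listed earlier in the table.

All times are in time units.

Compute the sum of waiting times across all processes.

Timeline: | 103 0-1 | 101 1-7 | 102 7-13 | 104 13-19 | 100 19-26 |
Completion: 100=26  101=7  102=13  103=1  104=19
Turnaround (C−A): 100=26  101=7  102=13  103=1  104=19
Waiting = turnaround − burst: 100=19, 101=1, 102=7, 103=0, 104=13
Total waiting = 19 + 1 + 7 + 0 + 13 = 40

40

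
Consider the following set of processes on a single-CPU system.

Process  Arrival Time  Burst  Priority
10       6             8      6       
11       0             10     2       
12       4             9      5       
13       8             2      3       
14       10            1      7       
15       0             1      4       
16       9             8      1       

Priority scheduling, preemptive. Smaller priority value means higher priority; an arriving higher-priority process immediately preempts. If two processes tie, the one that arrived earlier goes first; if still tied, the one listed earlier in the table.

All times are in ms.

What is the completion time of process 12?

Timeline: | 11 0-9 | 16 9-17 | 11 17-18 | 13 18-20 | 15 20-21 | 12 21-30 | 10 30-38 | 14 38-39 |
Completion: 10=38  11=18  12=30  13=20  14=39  15=21  16=17

30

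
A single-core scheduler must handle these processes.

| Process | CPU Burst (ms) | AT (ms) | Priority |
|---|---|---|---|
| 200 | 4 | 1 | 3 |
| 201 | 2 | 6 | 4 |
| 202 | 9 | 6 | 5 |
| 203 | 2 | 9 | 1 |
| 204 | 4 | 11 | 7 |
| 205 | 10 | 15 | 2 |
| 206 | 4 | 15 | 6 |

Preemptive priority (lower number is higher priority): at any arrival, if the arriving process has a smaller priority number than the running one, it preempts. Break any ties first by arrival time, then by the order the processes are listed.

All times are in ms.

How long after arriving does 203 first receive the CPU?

0

Timeline: | idle 0-1 | 200 1-5 | idle 5-6 | 201 6-8 | 202 8-9 | 203 9-11 | 202 11-15 | 205 15-25 | 202 25-29 | 206 29-33 | 204 33-37 |
Completion: 200=5  201=8  202=29  203=11  204=37  205=25  206=33
Response(203) = first start − arrival = 9 − 9 = 0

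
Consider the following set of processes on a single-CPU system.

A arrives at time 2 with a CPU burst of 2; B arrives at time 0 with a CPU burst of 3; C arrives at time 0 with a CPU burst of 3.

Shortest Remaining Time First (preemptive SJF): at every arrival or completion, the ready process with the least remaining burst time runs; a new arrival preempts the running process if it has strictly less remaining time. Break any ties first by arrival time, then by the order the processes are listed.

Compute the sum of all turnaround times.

14

Gantt: | B 0-3 | A 3-5 | C 5-8 |
Completion: A=5  B=3  C=8
Turnaround (C−A): A=3  B=3  C=8
Turnaround = completion − arrival: A=3, B=3, C=8
Total turnaround = 3 + 3 + 8 = 14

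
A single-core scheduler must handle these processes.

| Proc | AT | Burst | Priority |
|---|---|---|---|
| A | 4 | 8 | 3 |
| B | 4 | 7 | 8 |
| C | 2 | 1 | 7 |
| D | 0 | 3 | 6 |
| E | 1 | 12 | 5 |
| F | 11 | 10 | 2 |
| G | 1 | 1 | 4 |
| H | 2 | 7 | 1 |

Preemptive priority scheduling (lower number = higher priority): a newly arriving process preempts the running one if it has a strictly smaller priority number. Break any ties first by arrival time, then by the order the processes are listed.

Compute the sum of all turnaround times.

205

Timeline: | D 0-1 | G 1-2 | H 2-9 | A 9-11 | F 11-21 | A 21-27 | E 27-39 | D 39-41 | C 41-42 | B 42-49 |
Completion: A=27  B=49  C=42  D=41  E=39  F=21  G=2  H=9
Turnaround (C−A): A=23  B=45  C=40  D=41  E=38  F=10  G=1  H=7
Turnaround = completion − arrival: A=23, B=45, C=40, D=41, E=38, F=10, G=1, H=7
Total turnaround = 23 + 45 + 40 + 41 + 38 + 10 + 1 + 7 = 205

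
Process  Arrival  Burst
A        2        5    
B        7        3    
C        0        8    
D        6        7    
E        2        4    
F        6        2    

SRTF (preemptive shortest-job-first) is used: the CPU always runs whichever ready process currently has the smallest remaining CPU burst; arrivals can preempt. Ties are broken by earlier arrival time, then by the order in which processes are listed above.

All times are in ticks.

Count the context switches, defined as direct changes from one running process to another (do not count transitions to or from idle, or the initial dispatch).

Gantt: | C 0-2 | E 2-6 | F 6-8 | B 8-11 | A 11-16 | C 16-22 | D 22-29 |
Completion: A=16  B=11  C=22  D=29  E=6  F=8

6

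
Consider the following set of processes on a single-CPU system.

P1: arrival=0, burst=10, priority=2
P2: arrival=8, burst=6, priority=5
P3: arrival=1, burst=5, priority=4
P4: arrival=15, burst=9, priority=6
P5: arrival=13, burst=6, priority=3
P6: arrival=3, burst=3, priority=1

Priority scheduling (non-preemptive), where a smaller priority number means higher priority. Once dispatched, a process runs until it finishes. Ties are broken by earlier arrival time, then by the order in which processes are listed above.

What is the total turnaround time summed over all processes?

95

Schedule: | P1 0-10 | P6 10-13 | P5 13-19 | P3 19-24 | P2 24-30 | P4 30-39 |
Completion: P1=10  P2=30  P3=24  P4=39  P5=19  P6=13
Turnaround (C−A): P1=10  P2=22  P3=23  P4=24  P5=6  P6=10
Turnaround = completion − arrival: P1=10, P2=22, P3=23, P4=24, P5=6, P6=10
Total turnaround = 10 + 22 + 23 + 24 + 6 + 10 = 95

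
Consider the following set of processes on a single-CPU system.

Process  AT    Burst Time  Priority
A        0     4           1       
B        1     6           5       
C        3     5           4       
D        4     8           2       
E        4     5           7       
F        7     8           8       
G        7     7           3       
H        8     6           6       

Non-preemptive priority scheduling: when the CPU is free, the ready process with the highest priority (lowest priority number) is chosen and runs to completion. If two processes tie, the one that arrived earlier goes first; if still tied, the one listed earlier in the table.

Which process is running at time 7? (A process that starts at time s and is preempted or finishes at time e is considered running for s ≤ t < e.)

D

Gantt: | A 0-4 | D 4-12 | G 12-19 | C 19-24 | B 24-30 | H 30-36 | E 36-41 | F 41-49 |
Completion: A=4  B=30  C=24  D=12  E=41  F=49  G=19  H=36
Turnaround (C−A): A=4  B=29  C=21  D=8  E=37  F=42  G=12  H=28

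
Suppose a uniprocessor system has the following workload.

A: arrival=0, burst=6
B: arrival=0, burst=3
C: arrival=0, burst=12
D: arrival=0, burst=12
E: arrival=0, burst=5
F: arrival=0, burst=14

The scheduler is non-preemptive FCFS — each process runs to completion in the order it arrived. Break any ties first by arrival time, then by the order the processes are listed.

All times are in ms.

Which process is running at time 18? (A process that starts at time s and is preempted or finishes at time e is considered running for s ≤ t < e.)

Timeline: | A 0-6 | B 6-9 | C 9-21 | D 21-33 | E 33-38 | F 38-52 |
Completion: A=6  B=9  C=21  D=33  E=38  F=52
Turnaround (C−A): A=6  B=9  C=21  D=33  E=38  F=52

C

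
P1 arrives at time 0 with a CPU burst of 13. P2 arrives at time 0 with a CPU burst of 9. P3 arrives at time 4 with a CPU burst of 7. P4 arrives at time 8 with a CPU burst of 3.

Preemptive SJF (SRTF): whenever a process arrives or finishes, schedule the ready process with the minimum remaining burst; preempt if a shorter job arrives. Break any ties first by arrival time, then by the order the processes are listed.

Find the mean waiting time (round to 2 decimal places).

7.00

Timeline: | P2 0-9 | P4 9-12 | P3 12-19 | P1 19-32 |
Completion: P1=32  P2=9  P3=19  P4=12
Turnaround (C−A): P1=32  P2=9  P3=15  P4=4
Waiting times: P1=19, P2=0, P3=8, P4=1
Average waiting = (19+0+8+1) / 4 = 28/4 = 7.00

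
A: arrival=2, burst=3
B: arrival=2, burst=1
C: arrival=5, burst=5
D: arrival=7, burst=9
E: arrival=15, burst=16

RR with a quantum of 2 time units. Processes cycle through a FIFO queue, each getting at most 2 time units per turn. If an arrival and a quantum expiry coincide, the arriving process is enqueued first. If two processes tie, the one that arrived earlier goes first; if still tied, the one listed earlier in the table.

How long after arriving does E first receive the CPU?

Timeline: | idle 0-2 | A 2-4 | B 4-5 | A 5-6 | C 6-8 | D 8-10 | C 10-12 | D 12-14 | C 14-15 | D 15-17 | E 17-19 | D 19-21 | E 21-23 | D 23-24 | E 24-36 |
Completion: A=6  B=5  C=15  D=24  E=36
Turnaround (C−A): A=4  B=3  C=10  D=17  E=21
Response(E) = first start − arrival = 17 − 15 = 2

2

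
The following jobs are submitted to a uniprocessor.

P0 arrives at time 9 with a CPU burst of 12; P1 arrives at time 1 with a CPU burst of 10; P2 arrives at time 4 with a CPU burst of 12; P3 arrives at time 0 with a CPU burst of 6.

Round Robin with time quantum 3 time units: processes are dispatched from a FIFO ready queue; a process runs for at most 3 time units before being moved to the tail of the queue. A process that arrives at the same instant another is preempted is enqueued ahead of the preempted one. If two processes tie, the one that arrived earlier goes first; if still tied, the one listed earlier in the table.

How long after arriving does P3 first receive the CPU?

Schedule: | P3 0-3 | P1 3-6 | P3 6-9 | P2 9-12 | P1 12-15 | P0 15-18 | P2 18-21 | P1 21-24 | P0 24-27 | P2 27-30 | P1 30-31 | P0 31-34 | P2 34-37 | P0 37-40 |
Completion: P0=40  P1=31  P2=37  P3=9
Response(P3) = first start − arrival = 0 − 0 = 0

0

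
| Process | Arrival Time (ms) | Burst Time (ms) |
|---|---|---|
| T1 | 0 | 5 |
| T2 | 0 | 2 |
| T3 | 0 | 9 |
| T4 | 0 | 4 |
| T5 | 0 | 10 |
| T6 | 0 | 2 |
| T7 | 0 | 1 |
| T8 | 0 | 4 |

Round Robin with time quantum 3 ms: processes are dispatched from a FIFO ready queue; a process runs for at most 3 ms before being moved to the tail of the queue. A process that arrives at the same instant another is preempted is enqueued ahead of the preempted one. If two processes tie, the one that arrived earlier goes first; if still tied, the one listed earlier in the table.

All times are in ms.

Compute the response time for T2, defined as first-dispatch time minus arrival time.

Gantt: | T1 0-3 | T2 3-5 | T3 5-8 | T4 8-11 | T5 11-14 | T6 14-16 | T7 16-17 | T8 17-20 | T1 20-22 | T3 22-25 | T4 25-26 | T5 26-29 | T8 29-30 | T3 30-33 | T5 33-37 |
Completion: T1=22  T2=5  T3=33  T4=26  T5=37  T6=16  T7=17  T8=30
Turnaround (C−A): T1=22  T2=5  T3=33  T4=26  T5=37  T6=16  T7=17  T8=30
Response(T2) = first start − arrival = 3 − 0 = 3

3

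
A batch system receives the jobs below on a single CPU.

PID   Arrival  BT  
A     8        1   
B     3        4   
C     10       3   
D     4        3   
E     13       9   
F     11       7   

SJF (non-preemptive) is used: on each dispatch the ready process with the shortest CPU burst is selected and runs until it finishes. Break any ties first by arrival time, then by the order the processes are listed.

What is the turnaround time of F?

10

Schedule: | idle 0-3 | B 3-7 | D 7-10 | A 10-11 | C 11-14 | F 14-21 | E 21-30 |
Completion: A=11  B=7  C=14  D=10  E=30  F=21
Turnaround (C−A): A=3  B=4  C=4  D=6  E=17  F=10
Turnaround(F) = completion − arrival = 21 − 11 = 10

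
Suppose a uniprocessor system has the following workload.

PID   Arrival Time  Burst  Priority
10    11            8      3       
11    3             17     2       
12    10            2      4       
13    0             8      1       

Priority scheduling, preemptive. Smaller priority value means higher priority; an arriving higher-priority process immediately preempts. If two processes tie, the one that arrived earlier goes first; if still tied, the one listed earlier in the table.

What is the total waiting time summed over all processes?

Timeline: | 13 0-8 | 11 8-25 | 10 25-33 | 12 33-35 |
Completion: 10=33  11=25  12=35  13=8
Waiting = turnaround − burst: 10=14, 11=5, 12=23, 13=0
Total waiting = 14 + 5 + 23 + 0 = 42

42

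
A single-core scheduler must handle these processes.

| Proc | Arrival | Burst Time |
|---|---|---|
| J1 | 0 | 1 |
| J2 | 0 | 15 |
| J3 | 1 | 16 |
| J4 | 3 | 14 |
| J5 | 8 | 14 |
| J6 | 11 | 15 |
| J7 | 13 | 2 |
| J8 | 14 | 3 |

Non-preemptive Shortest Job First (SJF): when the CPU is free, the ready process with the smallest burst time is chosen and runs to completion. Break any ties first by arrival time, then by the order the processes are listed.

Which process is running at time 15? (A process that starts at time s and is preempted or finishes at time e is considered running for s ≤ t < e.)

Schedule: | J1 0-1 | J2 1-16 | J7 16-18 | J8 18-21 | J4 21-35 | J5 35-49 | J6 49-64 | J3 64-80 |
Completion: J1=1  J2=16  J3=80  J4=35  J5=49  J6=64  J7=18  J8=21
Turnaround (C−A): J1=1  J2=16  J3=79  J4=32  J5=41  J6=53  J7=5  J8=7

J2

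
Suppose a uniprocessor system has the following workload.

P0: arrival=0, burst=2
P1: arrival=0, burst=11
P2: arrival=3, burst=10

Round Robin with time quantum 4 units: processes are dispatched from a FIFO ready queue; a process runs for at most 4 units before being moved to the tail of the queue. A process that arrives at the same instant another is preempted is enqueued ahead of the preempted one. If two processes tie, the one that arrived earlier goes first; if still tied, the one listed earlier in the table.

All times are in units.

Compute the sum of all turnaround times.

43

Schedule: | P0 0-2 | P1 2-6 | P2 6-10 | P1 10-14 | P2 14-18 | P1 18-21 | P2 21-23 |
Completion: P0=2  P1=21  P2=23
Turnaround (C−A): P0=2  P1=21  P2=20
Turnaround = completion − arrival: P0=2, P1=21, P2=20
Total turnaround = 2 + 21 + 20 = 43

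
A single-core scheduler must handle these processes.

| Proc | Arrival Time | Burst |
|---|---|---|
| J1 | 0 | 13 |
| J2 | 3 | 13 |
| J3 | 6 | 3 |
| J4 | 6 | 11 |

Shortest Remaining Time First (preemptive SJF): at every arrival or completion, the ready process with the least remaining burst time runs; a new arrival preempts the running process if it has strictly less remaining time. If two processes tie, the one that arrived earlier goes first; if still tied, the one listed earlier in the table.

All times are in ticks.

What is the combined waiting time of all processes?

Schedule: | J1 0-6 | J3 6-9 | J1 9-16 | J4 16-27 | J2 27-40 |
Completion: J1=16  J2=40  J3=9  J4=27
Waiting = turnaround − burst: J1=3, J2=24, J3=0, J4=10
Total waiting = 3 + 24 + 0 + 10 = 37

37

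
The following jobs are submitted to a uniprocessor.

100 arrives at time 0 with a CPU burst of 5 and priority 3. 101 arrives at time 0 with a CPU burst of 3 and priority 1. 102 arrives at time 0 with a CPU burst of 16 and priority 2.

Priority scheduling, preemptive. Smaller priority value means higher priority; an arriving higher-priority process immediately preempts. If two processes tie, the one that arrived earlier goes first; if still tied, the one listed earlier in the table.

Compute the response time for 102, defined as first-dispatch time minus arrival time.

Timeline: | 101 0-3 | 102 3-19 | 100 19-24 |
Completion: 100=24  101=3  102=19
Response(102) = first start − arrival = 3 − 0 = 3

3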